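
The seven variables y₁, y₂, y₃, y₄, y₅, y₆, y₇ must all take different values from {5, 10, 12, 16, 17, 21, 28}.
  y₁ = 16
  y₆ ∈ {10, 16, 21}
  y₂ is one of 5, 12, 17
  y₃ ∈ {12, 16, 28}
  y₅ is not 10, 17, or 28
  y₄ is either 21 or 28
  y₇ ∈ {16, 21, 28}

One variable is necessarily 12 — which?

y₃

y₁ must be 16 (only option left). Eliminate 16 elsewhere: y₃, y₅, y₆, y₇.
The 6 still-open variables together cover exactly {5, 10, 12, 17, 21, 28} — 6 values for 6 variables — and 10 appears only in y₆'s list, so y₆ = 10.
Among the 5 still-open variables, 17 fits only y₂ (and all 5 values in {5, 12, 17, 21, 28} must be used), so y₂ = 17.
The 4 still-open variables draw from only 4 values {5, 12, 21, 28}, so each is used; only y₅ can be 5, hence y₅ = 5.
The 3 still-open variables together cover exactly {12, 21, 28} — 3 values for 3 variables — and 12 appears only in y₃'s list, so y₃ = 12.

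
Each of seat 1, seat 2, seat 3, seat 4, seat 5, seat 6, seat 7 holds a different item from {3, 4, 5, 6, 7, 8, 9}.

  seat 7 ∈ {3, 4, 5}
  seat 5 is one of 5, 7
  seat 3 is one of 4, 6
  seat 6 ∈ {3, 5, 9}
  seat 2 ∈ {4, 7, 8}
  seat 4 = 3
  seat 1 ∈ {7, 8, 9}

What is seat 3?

seat 4 has just one choice, so seat 4 = 3. Eliminate 3 elsewhere: seat 6, seat 7.
The 6 still-open variables draw from only 6 values {4, 5, 6, 7, 8, 9}, so each is used; only seat 3 can be 6, hence seat 3 = 6.

6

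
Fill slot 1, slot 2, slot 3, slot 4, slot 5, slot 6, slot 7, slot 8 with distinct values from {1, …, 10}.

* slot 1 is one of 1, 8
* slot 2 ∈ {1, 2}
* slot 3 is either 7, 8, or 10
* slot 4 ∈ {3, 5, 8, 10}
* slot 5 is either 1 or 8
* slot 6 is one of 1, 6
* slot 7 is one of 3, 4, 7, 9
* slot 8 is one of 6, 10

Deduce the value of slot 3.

The 2 variables slot 1 and slot 5 are confined to {1, 8}, which locks those values in; drop them from slot 2, slot 3, slot 4, slot 6.
slot 2 must be 2 (only option left).
slot 6 must be 6 (only option left). So slot 8 can't be 6.
slot 8 must be 10 (only option left). Eliminate 10 elsewhere: slot 3, slot 4.
So slot 3 = 7.

7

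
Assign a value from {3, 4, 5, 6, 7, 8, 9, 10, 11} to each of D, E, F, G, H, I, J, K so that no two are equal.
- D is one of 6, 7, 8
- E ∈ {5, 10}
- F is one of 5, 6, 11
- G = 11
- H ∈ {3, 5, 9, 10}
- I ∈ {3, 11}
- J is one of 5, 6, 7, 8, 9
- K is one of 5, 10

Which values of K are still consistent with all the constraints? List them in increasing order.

5, 10

G's domain is down to {11}, so G = 11. Strike 11 from F, I.
I must be 3 (only option left). So H can't be 3.
E and K between them cover only {5, 10} — a naked pair. Remove those values from F, H, J.
That leaves F = 6. So D, J can't be 6.
H must be 9 (only option left). Eliminate 9 elsewhere: J.
No further eliminations apply; K can still be any of 5, 10.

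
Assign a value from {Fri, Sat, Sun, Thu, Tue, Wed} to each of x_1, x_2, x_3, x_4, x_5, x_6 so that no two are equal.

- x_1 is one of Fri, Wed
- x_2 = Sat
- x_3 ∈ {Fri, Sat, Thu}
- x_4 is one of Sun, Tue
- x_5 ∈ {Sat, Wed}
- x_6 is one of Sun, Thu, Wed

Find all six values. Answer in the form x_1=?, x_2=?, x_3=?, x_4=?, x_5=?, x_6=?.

x_1=Fri, x_2=Sat, x_3=Thu, x_4=Tue, x_5=Wed, x_6=Sun

x_2 must be Sat (only option left). So x_3, x_5 can't be Sat.
x_5's domain is down to {Wed}, so x_5 = Wed. Eliminate Wed elsewhere: x_1, x_6.
x_1 has just one choice, so x_1 = Fri. Strike Fri from x_3.
That leaves x_3 = Thu. So x_6 can't be Thu.
x_6 must be Sun (only option left). Strike Sun from x_4.
x_4 must be Tue (only option left).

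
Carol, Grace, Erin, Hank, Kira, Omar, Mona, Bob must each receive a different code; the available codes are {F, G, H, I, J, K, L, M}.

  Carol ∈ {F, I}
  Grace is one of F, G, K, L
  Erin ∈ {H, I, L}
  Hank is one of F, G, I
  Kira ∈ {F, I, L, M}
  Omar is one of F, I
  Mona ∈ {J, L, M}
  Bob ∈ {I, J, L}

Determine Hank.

G

The 8 variables together cover exactly {F, G, H, I, J, K, L, M} — 8 values for 8 variables — and H appears only in Erin's list, so Erin = H.
The 7 still-open variables together cover exactly {F, G, I, J, K, L, M} — 7 values for 7 variables — and K appears only in Grace's list, so Grace = K.
Among the 6 still-open variables, G fits only Hank (and all 6 values in {F, G, I, J, L, M} must be used), so Hank = G.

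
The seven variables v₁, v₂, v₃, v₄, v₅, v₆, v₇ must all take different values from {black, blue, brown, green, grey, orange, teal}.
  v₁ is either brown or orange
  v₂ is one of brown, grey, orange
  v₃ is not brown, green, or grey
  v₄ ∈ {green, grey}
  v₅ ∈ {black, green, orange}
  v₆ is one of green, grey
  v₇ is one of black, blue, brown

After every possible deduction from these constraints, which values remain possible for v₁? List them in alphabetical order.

brown, orange

The 7 variables draw from only 7 values {black, blue, brown, green, grey, orange, teal}, so each is used; only v₃ can be teal, hence v₃ = teal.
The 6 still-open variables draw from only 6 values {black, blue, brown, green, grey, orange}, so each is used; only v₇ can be blue, hence v₇ = blue.
The 5 still-open variables draw from only 5 values {black, brown, green, grey, orange}, so each is used; only v₅ can be black, hence v₅ = black.
v₄ and v₆ share exactly the 2 values {green, grey}; by pigeonhole those values go to them, so strike green, grey from v₂.
No further eliminations apply; v₁ can still be any of brown, orange.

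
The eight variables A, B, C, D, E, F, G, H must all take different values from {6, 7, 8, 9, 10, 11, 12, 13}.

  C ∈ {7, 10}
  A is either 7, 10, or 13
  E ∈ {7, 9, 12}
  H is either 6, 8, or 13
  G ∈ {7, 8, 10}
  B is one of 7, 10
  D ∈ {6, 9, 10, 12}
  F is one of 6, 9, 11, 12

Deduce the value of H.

The 8 variables draw from only 8 values {6, 7, 8, 9, 10, 11, 12, 13}, so each is used; only F can be 11, hence F = 11.
B and C between them cover only {7, 10} — a naked pair. Remove those values from A, D, E, G.
A's domain is down to {13}, so A = 13. Remove 13 from H.
G must be 8 (only option left). So H can't be 8.
So H = 6.

6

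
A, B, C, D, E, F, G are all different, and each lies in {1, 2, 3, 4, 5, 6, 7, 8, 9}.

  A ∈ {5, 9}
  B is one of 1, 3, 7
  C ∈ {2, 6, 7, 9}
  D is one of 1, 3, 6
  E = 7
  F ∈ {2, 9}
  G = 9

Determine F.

E's domain is down to {7}, so E = 7. Eliminate 7 elsewhere: B, C.
That leaves G = 9. Remove 9 from A, C, F.
So F = 2.

2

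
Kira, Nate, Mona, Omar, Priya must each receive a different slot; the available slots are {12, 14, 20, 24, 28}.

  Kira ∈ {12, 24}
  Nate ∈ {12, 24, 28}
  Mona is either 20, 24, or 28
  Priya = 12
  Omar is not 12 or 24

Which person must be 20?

Mona

Priya has just one choice, so Priya = 12. Eliminate 12 elsewhere: Kira, Nate.
Kira must be 24 (only option left). Strike 24 from Nate, Mona.
Nate's domain is down to {28}, so Nate = 28. So Mona, Omar can't be 28.
So 20 goes to Mona.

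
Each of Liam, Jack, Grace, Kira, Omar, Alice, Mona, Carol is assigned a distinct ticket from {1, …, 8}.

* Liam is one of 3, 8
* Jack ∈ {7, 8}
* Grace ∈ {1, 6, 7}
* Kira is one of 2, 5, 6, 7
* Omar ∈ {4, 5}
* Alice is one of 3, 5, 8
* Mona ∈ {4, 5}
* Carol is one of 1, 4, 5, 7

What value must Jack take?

Among the 8 variables, 2 fits only Kira (and all 8 values in {1, 2, 3, 4, 5, 6, 7, 8} must be used), so Kira = 2.
The 7 still-open variables together cover exactly {1, 3, 4, 5, 6, 7, 8} — 7 values for 7 variables — and 6 appears only in Grace's list, so Grace = 6.
Among the 6 still-open variables, 1 fits only Carol (and all 6 values in {1, 3, 4, 5, 7, 8} must be used), so Carol = 1.
The 5 still-open variables together cover exactly {3, 4, 5, 7, 8} — 5 values for 5 variables — and 7 appears only in Jack's list, so Jack = 7.

7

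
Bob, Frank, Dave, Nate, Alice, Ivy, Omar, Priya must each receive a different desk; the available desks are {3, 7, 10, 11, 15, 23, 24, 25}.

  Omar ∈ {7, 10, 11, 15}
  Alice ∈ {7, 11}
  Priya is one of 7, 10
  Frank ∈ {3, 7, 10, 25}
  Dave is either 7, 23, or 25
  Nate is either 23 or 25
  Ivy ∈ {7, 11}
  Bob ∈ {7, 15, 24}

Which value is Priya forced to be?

10

The 8 variables draw from only 8 values {3, 7, 10, 11, 15, 23, 24, 25}, so each is used; only Frank can be 3, hence Frank = 3.
Among the 7 still-open variables, 24 fits only Bob (and all 7 values in {7, 10, 11, 15, 23, 24, 25} must be used), so Bob = 24.
The 6 still-open variables draw from only 6 values {7, 10, 11, 15, 23, 25}, so each is used; only Omar can be 15, hence Omar = 15.
The 5 still-open variables together cover exactly {7, 10, 11, 23, 25} — 5 values for 5 variables — and 10 appears only in Priya's list, so Priya = 10.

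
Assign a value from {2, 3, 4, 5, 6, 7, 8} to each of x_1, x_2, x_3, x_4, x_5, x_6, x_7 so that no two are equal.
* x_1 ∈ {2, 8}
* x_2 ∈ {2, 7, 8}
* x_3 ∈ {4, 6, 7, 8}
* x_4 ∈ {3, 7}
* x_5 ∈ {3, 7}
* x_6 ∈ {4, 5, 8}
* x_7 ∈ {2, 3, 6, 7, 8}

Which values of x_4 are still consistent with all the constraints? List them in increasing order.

Among the 7 variables, 5 fits only x_6 (and all 7 values in {2, 3, 4, 5, 6, 7, 8} must be used), so x_6 = 5.
The 6 still-open variables draw from only 6 values {2, 3, 4, 6, 7, 8}, so each is used; only x_3 can be 4, hence x_3 = 4.
The 5 still-open variables draw from only 5 values {2, 3, 6, 7, 8}, so each is used; only x_7 can be 6, hence x_7 = 6.
The 2 variables x_4 and x_5 are confined to {3, 7}, which locks those values in; drop them from x_2.
No further eliminations apply; x_4 can still be any of 3, 7.

3, 7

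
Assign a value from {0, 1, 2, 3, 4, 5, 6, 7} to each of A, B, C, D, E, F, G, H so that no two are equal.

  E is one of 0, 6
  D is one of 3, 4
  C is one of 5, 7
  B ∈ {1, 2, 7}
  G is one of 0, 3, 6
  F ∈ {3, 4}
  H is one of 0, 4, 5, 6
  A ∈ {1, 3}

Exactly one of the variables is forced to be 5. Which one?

The 8 variables draw from only 8 values {0, 1, 2, 3, 4, 5, 6, 7}, so each is used; only B can be 2, hence B = 2.
The 7 still-open variables together cover exactly {0, 1, 3, 4, 5, 6, 7} — 7 values for 7 variables — and 1 appears only in A's list, so A = 1.
Among the 6 still-open variables, 7 fits only C (and all 6 values in {0, 3, 4, 5, 6, 7} must be used), so C = 7.
The 5 still-open variables together cover exactly {0, 3, 4, 5, 6} — 5 values for 5 variables — and 5 appears only in H's list, so H = 5.

H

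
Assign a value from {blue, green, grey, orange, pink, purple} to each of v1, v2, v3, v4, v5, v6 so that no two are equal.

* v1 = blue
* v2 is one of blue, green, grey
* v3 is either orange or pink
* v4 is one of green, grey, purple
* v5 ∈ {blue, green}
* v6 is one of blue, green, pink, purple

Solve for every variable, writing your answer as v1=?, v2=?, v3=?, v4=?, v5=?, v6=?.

v1=blue, v2=grey, v3=orange, v4=purple, v5=green, v6=pink

v1's domain is down to {blue}, so v1 = blue. So v2, v5, v6 can't be blue.
v5 has just one choice, so v5 = green. Eliminate green elsewhere: v2, v4, v6.
That leaves v2 = grey. Remove grey from v4.
That leaves v4 = purple. Remove purple from v6.
v6's domain is down to {pink}, so v6 = pink. Eliminate pink elsewhere: v3.
v3 must be orange (only option left).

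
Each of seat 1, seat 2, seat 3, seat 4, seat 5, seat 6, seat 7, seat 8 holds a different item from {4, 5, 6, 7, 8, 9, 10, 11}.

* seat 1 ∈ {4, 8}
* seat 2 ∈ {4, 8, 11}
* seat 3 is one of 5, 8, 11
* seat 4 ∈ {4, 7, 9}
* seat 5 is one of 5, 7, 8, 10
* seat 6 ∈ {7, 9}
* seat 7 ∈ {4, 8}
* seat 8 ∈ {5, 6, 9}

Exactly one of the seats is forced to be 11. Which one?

The 8 variables draw from only 8 values {4, 5, 6, 7, 8, 9, 10, 11}, so each is used; only seat 8 can be 6, hence seat 8 = 6.
The 7 still-open variables draw from only 7 values {4, 5, 7, 8, 9, 10, 11}, so each is used; only seat 5 can be 10, hence seat 5 = 10.
The 6 still-open variables together cover exactly {4, 5, 7, 8, 9, 11} — 6 values for 6 variables — and 5 appears only in seat 3's list, so seat 3 = 5.
The 5 still-open variables draw from only 5 values {4, 7, 8, 9, 11}, so each is used; only seat 2 can be 11, hence seat 2 = 11.

seat 2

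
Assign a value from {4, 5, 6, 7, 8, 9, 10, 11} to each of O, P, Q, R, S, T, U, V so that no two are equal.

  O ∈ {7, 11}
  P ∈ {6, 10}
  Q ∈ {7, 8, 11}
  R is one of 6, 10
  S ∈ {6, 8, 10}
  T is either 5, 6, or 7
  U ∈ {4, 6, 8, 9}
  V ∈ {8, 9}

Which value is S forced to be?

8

The 8 variables together cover exactly {4, 5, 6, 7, 8, 9, 10, 11} — 8 values for 8 variables — and 4 appears only in U's list, so U = 4.
Among the 7 still-open variables, 5 fits only T (and all 7 values in {5, 6, 7, 8, 9, 10, 11} must be used), so T = 5.
Among the 6 still-open variables, 9 fits only V (and all 6 values in {6, 7, 8, 9, 10, 11} must be used), so V = 9.
The 2 variables P and R are confined to {6, 10}, which locks those values in; drop them from S.
So S = 8.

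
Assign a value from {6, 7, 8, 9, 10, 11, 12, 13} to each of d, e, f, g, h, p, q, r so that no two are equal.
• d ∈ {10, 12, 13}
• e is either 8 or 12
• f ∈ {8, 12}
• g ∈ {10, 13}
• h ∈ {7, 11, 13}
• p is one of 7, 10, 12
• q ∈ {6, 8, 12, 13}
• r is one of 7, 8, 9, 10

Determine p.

7

Among the 8 variables, 6 fits only q (and all 8 values in {6, 7, 8, 9, 10, 11, 12, 13} must be used), so q = 6.
The 7 still-open variables together cover exactly {7, 8, 9, 10, 11, 12, 13} — 7 values for 7 variables — and 9 appears only in r's list, so r = 9.
The 6 still-open variables draw from only 6 values {7, 8, 10, 11, 12, 13}, so each is used; only h can be 11, hence h = 11.
Among the 5 still-open variables, 7 fits only p (and all 5 values in {7, 8, 10, 12, 13} must be used), so p = 7.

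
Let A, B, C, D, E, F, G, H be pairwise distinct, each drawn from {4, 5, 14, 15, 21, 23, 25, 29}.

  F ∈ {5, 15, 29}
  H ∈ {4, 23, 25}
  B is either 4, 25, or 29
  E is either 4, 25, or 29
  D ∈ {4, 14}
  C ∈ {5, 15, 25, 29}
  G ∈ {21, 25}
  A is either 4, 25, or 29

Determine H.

Among the 8 variables, 14 fits only D (and all 8 values in {4, 5, 14, 15, 21, 23, 25, 29} must be used), so D = 14.
Among the 7 still-open variables, 21 fits only G (and all 7 values in {4, 5, 15, 21, 23, 25, 29} must be used), so G = 21.
Among the 6 still-open variables, 23 fits only H (and all 6 values in {4, 5, 15, 23, 25, 29} must be used), so H = 23.

23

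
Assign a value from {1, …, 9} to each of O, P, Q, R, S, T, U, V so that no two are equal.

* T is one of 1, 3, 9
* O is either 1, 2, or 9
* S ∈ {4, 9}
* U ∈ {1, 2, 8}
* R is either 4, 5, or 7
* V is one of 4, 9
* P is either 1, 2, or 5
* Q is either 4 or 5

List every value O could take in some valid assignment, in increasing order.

1, 2

The 8 variables together cover exactly {1, 2, 3, 4, 5, 7, 8, 9} — 8 values for 8 variables — and 3 appears only in T's list, so T = 3.
The 7 still-open variables draw from only 7 values {1, 2, 4, 5, 7, 8, 9}, so each is used; only R can be 7, hence R = 7.
Among the 6 still-open variables, 8 fits only U (and all 6 values in {1, 2, 4, 5, 8, 9} must be used), so U = 8.
S and V between them cover only {4, 9} — a naked pair. Remove those values from O, Q.
Q must be 5 (only option left). Remove 5 from P.
No further eliminations apply; O can still be any of 1, 2.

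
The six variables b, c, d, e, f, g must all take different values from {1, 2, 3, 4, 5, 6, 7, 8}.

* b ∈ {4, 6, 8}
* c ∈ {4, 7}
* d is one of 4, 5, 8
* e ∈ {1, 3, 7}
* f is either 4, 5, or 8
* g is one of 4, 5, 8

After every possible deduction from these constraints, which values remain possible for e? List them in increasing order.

d, f, g share exactly the 3 values {4, 5, 8}; by pigeonhole those values go to them, so strike 4, 5, 8 from b, c.
b must be 6 (only option left).
c's domain is down to {7}, so c = 7. Strike 7 from e.
No further eliminations apply; e can still be any of 1, 3.

1, 3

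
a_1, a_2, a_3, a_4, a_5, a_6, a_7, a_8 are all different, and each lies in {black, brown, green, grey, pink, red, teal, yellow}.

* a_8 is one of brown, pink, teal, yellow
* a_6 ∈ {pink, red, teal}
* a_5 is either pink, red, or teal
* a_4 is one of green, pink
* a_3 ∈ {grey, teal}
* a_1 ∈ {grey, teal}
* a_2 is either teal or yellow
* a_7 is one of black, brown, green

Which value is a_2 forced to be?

The 8 variables together cover exactly {black, brown, green, grey, pink, red, teal, yellow} — 8 values for 8 variables — and black appears only in a_7's list, so a_7 = black.
Among the 7 still-open variables, brown fits only a_8 (and all 7 values in {brown, green, grey, pink, red, teal, yellow} must be used), so a_8 = brown.
The 6 still-open variables together cover exactly {green, grey, pink, red, teal, yellow} — 6 values for 6 variables — and green appears only in a_4's list, so a_4 = green.
The 5 still-open variables together cover exactly {grey, pink, red, teal, yellow} — 5 values for 5 variables — and yellow appears only in a_2's list, so a_2 = yellow.

yellow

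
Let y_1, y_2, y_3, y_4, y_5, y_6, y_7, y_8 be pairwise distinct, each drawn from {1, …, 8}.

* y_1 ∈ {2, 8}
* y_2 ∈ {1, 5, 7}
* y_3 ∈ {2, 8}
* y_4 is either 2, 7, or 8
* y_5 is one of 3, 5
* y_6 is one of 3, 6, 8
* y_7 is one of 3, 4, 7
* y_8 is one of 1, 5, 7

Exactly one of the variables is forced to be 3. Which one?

y_5

Among the 8 variables, 4 fits only y_7 (and all 8 values in {1, 2, 3, 4, 5, 6, 7, 8} must be used), so y_7 = 4.
Among the 7 still-open variables, 6 fits only y_6 (and all 7 values in {1, 2, 3, 5, 6, 7, 8} must be used), so y_6 = 6.
The 6 still-open variables draw from only 6 values {1, 2, 3, 5, 7, 8}, so each is used; only y_5 can be 3, hence y_5 = 3.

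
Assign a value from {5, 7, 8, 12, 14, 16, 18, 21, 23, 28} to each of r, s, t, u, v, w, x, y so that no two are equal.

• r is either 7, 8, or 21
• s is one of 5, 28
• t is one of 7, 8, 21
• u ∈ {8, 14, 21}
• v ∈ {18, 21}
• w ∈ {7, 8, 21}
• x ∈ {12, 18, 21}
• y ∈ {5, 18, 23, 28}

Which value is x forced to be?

The 3 variables r, t, w are confined to {7, 8, 21}, which locks those values in; drop them from u, v, x.
That leaves u = 14.
v has just one choice, so v = 18. Eliminate 18 elsewhere: x, y.
So x = 12.

12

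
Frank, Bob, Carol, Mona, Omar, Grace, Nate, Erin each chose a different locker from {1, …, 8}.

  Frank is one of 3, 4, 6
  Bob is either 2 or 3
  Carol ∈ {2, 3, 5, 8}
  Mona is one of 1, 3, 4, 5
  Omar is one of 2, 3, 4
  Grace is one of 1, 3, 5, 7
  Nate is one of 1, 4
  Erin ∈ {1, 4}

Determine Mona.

5

The 8 variables draw from only 8 values {1, 2, 3, 4, 5, 6, 7, 8}, so each is used; only Frank can be 6, hence Frank = 6.
Among the 7 still-open variables, 7 fits only Grace (and all 7 values in {1, 2, 3, 4, 5, 7, 8} must be used), so Grace = 7.
The 6 still-open variables draw from only 6 values {1, 2, 3, 4, 5, 8}, so each is used; only Carol can be 8, hence Carol = 8.
The 5 still-open variables together cover exactly {1, 2, 3, 4, 5} — 5 values for 5 variables — and 5 appears only in Mona's list, so Mona = 5.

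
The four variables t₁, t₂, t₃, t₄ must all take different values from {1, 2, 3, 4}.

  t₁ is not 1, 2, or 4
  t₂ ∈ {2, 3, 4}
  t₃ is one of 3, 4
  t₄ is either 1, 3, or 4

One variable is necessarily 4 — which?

t₃

t₁'s domain is down to {3}, so t₁ = 3. Strike 3 from t₂, t₃, t₄.
So 4 goes to t₃.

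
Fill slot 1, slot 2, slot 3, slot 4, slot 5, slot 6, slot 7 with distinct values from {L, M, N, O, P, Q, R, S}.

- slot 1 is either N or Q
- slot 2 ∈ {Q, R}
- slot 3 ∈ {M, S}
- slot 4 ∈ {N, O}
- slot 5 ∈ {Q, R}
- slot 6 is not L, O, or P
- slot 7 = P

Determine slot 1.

slot 7's domain is down to {P}, so slot 7 = P.
The 6 still-open variables draw from only 6 values {M, N, O, Q, R, S}, so each is used; only slot 4 can be O, hence slot 4 = O.
slot 2 and slot 5 share exactly the 2 values {Q, R}; by pigeonhole those values go to them, so strike Q, R from slot 1, slot 6.
So slot 1 = N.

N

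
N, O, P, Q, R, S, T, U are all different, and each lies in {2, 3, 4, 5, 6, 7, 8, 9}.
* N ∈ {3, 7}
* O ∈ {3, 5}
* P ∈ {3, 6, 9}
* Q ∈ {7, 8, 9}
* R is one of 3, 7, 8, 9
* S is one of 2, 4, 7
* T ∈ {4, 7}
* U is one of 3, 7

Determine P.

The 8 variables together cover exactly {2, 3, 4, 5, 6, 7, 8, 9} — 8 values for 8 variables — and 2 appears only in S's list, so S = 2.
The 7 still-open variables together cover exactly {3, 4, 5, 6, 7, 8, 9} — 7 values for 7 variables — and 4 appears only in T's list, so T = 4.
The 6 still-open variables together cover exactly {3, 5, 6, 7, 8, 9} — 6 values for 6 variables — and 5 appears only in O's list, so O = 5.
Among the 5 still-open variables, 6 fits only P (and all 5 values in {3, 6, 7, 8, 9} must be used), so P = 6.

6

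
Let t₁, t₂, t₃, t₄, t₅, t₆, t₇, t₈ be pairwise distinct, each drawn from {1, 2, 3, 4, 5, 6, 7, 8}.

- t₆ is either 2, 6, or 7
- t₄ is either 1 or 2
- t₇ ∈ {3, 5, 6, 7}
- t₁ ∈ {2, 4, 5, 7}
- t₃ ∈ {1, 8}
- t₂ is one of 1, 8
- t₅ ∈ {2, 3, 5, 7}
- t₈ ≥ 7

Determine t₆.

6

The 8 variables together cover exactly {1, 2, 3, 4, 5, 6, 7, 8} — 8 values for 8 variables — and 4 appears only in t₁'s list, so t₁ = 4.
The 2 variables t₂ and t₃ are confined to {1, 8}, which locks those values in; drop them from t₄, t₈.
t₄'s domain is down to {2}, so t₄ = 2. Strike 2 from t₅, t₆.
That leaves t₈ = 7. Strike 7 from t₅, t₆, t₇.
So t₆ = 6.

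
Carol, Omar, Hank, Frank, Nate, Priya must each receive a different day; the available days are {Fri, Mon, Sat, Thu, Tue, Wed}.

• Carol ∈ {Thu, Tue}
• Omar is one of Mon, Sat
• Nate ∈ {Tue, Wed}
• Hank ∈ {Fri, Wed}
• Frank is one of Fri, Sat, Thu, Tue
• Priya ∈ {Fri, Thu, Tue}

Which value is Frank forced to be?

Among the 6 variables, Mon fits only Omar (and all 6 values in {Fri, Mon, Sat, Thu, Tue, Wed} must be used), so Omar = Mon.
The 5 still-open variables draw from only 5 values {Fri, Sat, Thu, Tue, Wed}, so each is used; only Frank can be Sat, hence Frank = Sat.

Sat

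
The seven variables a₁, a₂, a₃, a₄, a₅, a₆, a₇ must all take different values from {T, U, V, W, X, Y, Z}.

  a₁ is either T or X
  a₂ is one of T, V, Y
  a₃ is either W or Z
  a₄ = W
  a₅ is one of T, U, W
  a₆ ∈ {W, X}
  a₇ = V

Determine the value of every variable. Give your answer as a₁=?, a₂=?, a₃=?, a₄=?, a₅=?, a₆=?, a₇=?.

a₁=T, a₂=Y, a₃=Z, a₄=W, a₅=U, a₆=X, a₇=V

a₄ has just one choice, so a₄ = W. So a₃, a₅, a₆ can't be W.
That leaves a₆ = X. Eliminate X elsewhere: a₁.
That leaves a₇ = V. Remove V from a₂.
That leaves a₁ = T. Strike T from a₂, a₅.
a₂'s domain is down to {Y}, so a₂ = Y.
a₃'s domain is down to {Z}, so a₃ = Z.
That leaves a₅ = U.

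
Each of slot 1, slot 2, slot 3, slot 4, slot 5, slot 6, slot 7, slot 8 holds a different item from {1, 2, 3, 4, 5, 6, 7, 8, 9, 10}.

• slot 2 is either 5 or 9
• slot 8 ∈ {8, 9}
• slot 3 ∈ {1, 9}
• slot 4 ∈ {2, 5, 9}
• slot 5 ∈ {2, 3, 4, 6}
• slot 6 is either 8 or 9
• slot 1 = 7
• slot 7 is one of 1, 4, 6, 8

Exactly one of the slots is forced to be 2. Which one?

slot 4

slot 1 must be 7 (only option left).
The 2 variables slot 6 and slot 8 are confined to {8, 9}, which locks those values in; drop them from slot 2, slot 3, slot 4, slot 7.
That leaves slot 2 = 5. Eliminate 5 elsewhere: slot 4.
So 2 goes to slot 4.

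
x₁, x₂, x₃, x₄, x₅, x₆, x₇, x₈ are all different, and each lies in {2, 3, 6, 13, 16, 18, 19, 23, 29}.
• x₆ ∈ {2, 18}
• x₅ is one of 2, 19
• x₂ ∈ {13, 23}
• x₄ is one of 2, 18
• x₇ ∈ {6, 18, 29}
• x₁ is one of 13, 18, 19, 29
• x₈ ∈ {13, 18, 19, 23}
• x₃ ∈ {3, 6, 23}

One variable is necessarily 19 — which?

x₅

The 8 variables draw from only 8 values {2, 3, 6, 13, 18, 19, 23, 29}, so each is used; only x₃ can be 3, hence x₃ = 3.
The 7 still-open variables draw from only 7 values {2, 6, 13, 18, 19, 23, 29}, so each is used; only x₇ can be 6, hence x₇ = 6.
The 6 still-open variables together cover exactly {2, 13, 18, 19, 23, 29} — 6 values for 6 variables — and 29 appears only in x₁'s list, so x₁ = 29.
The 2 variables x₄ and x₆ are confined to {2, 18}, which locks those values in; drop them from x₅, x₈.
So 19 goes to x₅.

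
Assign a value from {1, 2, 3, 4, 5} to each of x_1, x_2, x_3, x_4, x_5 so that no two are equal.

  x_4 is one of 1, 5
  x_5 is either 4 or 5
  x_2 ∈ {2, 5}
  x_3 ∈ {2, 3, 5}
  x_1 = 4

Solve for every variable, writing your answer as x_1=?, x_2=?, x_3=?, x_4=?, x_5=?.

x_1=4, x_2=2, x_3=3, x_4=1, x_5=5

x_1's domain is down to {4}, so x_1 = 4. Remove 4 from x_5.
x_5's domain is down to {5}, so x_5 = 5. Strike 5 from x_2, x_3, x_4.
x_2 must be 2 (only option left). Eliminate 2 elsewhere: x_3.
x_3 has just one choice, so x_3 = 3.
x_4's domain is down to {1}, so x_4 = 1.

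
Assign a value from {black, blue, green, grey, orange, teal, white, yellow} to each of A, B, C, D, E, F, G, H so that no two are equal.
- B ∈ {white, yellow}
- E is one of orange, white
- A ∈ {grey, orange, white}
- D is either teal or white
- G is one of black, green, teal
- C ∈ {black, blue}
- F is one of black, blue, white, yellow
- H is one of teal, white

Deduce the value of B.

The 8 variables draw from only 8 values {black, blue, green, grey, orange, teal, white, yellow}, so each is used; only G can be green, hence G = green.
The 7 still-open variables draw from only 7 values {black, blue, grey, orange, teal, white, yellow}, so each is used; only A can be grey, hence A = grey.
The 6 still-open variables together cover exactly {black, blue, orange, teal, white, yellow} — 6 values for 6 variables — and orange appears only in E's list, so E = orange.
The 2 variables D and H are confined to {teal, white}, which locks those values in; drop them from B, F.
So B = yellow.

yellow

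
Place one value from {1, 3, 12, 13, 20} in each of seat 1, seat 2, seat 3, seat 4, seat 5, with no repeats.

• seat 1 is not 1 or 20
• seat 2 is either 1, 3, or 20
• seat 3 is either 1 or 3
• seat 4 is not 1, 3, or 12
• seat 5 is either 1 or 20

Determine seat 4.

Among the 5 variables, 12 fits only seat 1 (and all 5 values in {1, 3, 12, 13, 20} must be used), so seat 1 = 12.
The 4 still-open variables draw from only 4 values {1, 3, 13, 20}, so each is used; only seat 4 can be 13, hence seat 4 = 13.

13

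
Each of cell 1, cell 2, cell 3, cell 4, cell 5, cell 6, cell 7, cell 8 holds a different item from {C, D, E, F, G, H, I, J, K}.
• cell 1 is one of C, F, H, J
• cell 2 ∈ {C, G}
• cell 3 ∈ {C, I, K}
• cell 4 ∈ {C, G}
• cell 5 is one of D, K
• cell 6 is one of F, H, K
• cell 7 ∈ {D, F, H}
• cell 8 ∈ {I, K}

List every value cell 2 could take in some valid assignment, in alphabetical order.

C, G

The 8 variables together cover exactly {C, D, F, G, H, I, J, K} — 8 values for 8 variables — and J appears only in cell 1's list, so cell 1 = J.
cell 2 and cell 4 between them cover only {C, G} — a naked pair. Remove those values from cell 3.
cell 3 and cell 8 between them cover only {I, K} — a naked pair. Remove those values from cell 5, cell 6.
That leaves cell 5 = D. So cell 7 can't be D.
No further eliminations apply; cell 2 can still be any of C, G.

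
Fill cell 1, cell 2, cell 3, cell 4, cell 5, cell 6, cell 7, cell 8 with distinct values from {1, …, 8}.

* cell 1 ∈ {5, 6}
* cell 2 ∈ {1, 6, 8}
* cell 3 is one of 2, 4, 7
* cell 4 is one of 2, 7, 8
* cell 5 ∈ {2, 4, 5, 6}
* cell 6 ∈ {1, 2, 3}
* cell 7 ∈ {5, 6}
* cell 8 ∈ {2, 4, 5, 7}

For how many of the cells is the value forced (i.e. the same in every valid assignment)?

3

The 8 variables draw from only 8 values {1, 2, 3, 4, 5, 6, 7, 8}, so each is used; only cell 6 can be 3, hence cell 6 = 3.
The 7 still-open variables together cover exactly {1, 2, 4, 5, 6, 7, 8} — 7 values for 7 variables — and 1 appears only in cell 2's list, so cell 2 = 1.
The 6 still-open variables together cover exactly {2, 4, 5, 6, 7, 8} — 6 values for 6 variables — and 8 appears only in cell 4's list, so cell 4 = 8.
The 2 variables cell 1 and cell 7 are confined to {5, 6}, which locks those values in; drop them from cell 5, cell 8.
Determined: cell 2=1, cell 4=8, cell 6=3. The other cells each still have more than one consistent value. That makes 3.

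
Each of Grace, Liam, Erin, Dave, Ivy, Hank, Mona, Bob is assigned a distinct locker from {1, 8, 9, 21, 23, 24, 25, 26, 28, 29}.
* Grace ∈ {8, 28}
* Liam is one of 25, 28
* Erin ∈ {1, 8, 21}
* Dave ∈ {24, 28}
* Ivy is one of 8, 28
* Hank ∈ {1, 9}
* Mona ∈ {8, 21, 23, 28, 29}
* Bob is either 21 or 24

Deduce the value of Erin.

1

The 2 variables Grace and Ivy are confined to {8, 28}, which locks those values in; drop them from Liam, Erin, Dave, Mona.
Liam's domain is down to {25}, so Liam = 25.
That leaves Dave = 24. So Bob can't be 24.
Bob has just one choice, so Bob = 21. Strike 21 from Erin, Mona.
So Erin = 1.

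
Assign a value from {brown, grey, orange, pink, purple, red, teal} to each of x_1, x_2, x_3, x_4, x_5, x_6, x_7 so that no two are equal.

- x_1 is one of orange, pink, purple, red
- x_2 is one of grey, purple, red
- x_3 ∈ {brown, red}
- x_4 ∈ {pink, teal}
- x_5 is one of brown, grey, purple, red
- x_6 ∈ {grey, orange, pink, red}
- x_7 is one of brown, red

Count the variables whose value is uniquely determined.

1

Among the 7 variables, teal fits only x_4 (and all 7 values in {brown, grey, orange, pink, purple, red, teal} must be used), so x_4 = teal.
x_3 and x_7 share exactly the 2 values {brown, red}; by pigeonhole those values go to them, so strike brown, red from x_1, x_2, x_5, x_6.
x_2 and x_5 between them cover only {grey, purple} — a naked pair. Remove those values from x_1, x_6.
Determined: x_4=teal. The other variables each still have more than one consistent value. That makes 1.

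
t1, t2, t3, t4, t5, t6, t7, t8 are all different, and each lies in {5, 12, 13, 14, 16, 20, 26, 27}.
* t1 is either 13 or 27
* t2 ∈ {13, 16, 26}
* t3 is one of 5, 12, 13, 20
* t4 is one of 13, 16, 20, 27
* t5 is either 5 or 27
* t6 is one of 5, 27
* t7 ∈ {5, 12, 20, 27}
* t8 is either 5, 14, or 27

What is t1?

Among the 8 variables, 14 fits only t8 (and all 8 values in {5, 12, 13, 14, 16, 20, 26, 27} must be used), so t8 = 14.
Among the 7 still-open variables, 26 fits only t2 (and all 7 values in {5, 12, 13, 16, 20, 26, 27} must be used), so t2 = 26.
The 6 still-open variables draw from only 6 values {5, 12, 13, 16, 20, 27}, so each is used; only t4 can be 16, hence t4 = 16.
The 2 variables t5 and t6 are confined to {5, 27}, which locks those values in; drop them from t1, t3, t7.
So t1 = 13.

13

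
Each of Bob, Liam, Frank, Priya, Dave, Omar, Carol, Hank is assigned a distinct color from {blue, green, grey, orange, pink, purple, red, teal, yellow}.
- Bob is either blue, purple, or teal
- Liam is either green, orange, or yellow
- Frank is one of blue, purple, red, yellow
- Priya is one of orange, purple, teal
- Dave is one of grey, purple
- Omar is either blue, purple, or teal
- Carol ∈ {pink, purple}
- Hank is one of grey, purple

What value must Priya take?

Dave and Hank between them cover only {grey, purple} — a naked pair. Remove those values from Bob, Frank, Priya, Omar, Carol.
That leaves Carol = pink.
Bob and Omar between them cover only {blue, teal} — a naked pair. Remove those values from Frank, Priya.
So Priya = orange.

orange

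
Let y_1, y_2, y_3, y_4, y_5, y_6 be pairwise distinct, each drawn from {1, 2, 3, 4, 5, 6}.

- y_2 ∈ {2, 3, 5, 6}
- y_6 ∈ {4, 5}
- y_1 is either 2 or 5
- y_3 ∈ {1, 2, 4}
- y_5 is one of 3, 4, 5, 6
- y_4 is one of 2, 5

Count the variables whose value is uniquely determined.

2

The 6 variables together cover exactly {1, 2, 3, 4, 5, 6} — 6 values for 6 variables — and 1 appears only in y_3's list, so y_3 = 1.
y_1 and y_4 between them cover only {2, 5} — a naked pair. Remove those values from y_2, y_5, y_6.
y_6 must be 4 (only option left). Eliminate 4 elsewhere: y_5.
Determined: y_3=1, y_6=4. The other variables each still have more than one consistent value. That makes 2.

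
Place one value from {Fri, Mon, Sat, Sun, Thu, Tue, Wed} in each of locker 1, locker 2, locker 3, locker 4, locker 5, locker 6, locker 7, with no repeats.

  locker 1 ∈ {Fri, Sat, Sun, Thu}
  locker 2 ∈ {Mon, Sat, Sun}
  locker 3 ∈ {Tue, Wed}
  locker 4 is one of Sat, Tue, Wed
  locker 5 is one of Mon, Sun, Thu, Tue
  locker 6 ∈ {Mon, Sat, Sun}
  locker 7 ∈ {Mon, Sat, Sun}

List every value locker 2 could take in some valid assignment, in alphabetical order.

Mon, Sat, Sun

Among the 7 variables, Fri fits only locker 1 (and all 7 values in {Fri, Mon, Sat, Sun, Thu, Tue, Wed} must be used), so locker 1 = Fri.
Among the 6 still-open variables, Thu fits only locker 5 (and all 6 values in {Mon, Sat, Sun, Thu, Tue, Wed} must be used), so locker 5 = Thu.
locker 2, locker 6, locker 7 share exactly the 3 values {Mon, Sat, Sun}; by pigeonhole those values go to them, so strike Mon, Sat, Sun from locker 4.
No further eliminations apply; locker 2 can still be any of Mon, Sat, Sun.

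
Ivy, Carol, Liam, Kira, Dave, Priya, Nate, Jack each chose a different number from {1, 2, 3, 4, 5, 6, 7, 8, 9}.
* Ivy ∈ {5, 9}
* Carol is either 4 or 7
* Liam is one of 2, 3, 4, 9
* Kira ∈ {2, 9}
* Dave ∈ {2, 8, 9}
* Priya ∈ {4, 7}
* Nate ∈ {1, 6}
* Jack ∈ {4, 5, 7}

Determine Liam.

3

The 2 variables Carol and Priya are confined to {4, 7}, which locks those values in; drop them from Liam, Jack.
That leaves Jack = 5. Eliminate 5 elsewhere: Ivy.
Ivy's domain is down to {9}, so Ivy = 9. Remove 9 from Liam, Kira, Dave.
Kira must be 2 (only option left). Strike 2 from Liam, Dave.
So Liam = 3.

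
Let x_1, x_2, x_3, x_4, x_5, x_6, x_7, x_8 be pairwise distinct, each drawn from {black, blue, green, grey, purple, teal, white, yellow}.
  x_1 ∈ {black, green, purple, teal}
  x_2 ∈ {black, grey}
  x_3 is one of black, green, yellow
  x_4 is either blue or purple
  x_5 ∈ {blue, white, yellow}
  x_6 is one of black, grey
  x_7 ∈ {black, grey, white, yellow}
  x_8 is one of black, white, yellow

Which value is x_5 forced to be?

blue

Among the 8 variables, teal fits only x_1 (and all 8 values in {black, blue, green, grey, purple, teal, white, yellow} must be used), so x_1 = teal.
Among the 7 still-open variables, green fits only x_3 (and all 7 values in {black, blue, green, grey, purple, white, yellow} must be used), so x_3 = green.
The 6 still-open variables draw from only 6 values {black, blue, grey, purple, white, yellow}, so each is used; only x_4 can be purple, hence x_4 = purple.
The 5 still-open variables draw from only 5 values {black, blue, grey, white, yellow}, so each is used; only x_5 can be blue, hence x_5 = blue.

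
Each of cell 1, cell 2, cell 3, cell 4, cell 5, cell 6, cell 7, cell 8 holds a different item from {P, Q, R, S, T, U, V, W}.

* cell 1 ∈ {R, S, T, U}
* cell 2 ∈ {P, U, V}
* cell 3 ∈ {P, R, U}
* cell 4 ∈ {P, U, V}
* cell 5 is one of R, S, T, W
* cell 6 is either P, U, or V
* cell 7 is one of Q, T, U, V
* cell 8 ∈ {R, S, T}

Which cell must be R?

cell 3

The 8 variables together cover exactly {P, Q, R, S, T, U, V, W} — 8 values for 8 variables — and Q appears only in cell 7's list, so cell 7 = Q.
The 7 still-open variables draw from only 7 values {P, R, S, T, U, V, W}, so each is used; only cell 5 can be W, hence cell 5 = W.
cell 2, cell 4, cell 6 between them cover only {P, U, V} — a naked triple. Remove those values from cell 1, cell 3.
So R goes to cell 3.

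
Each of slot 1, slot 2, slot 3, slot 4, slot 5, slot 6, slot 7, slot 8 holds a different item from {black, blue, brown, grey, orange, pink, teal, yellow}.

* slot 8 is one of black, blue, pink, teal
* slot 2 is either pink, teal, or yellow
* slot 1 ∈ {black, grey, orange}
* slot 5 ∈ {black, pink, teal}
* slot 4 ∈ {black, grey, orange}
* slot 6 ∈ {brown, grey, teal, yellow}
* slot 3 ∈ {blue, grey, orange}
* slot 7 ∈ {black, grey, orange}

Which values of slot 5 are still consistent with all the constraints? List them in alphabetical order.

pink, teal

The 8 variables together cover exactly {black, blue, brown, grey, orange, pink, teal, yellow} — 8 values for 8 variables — and brown appears only in slot 6's list, so slot 6 = brown.
The 7 still-open variables together cover exactly {black, blue, grey, orange, pink, teal, yellow} — 7 values for 7 variables — and yellow appears only in slot 2's list, so slot 2 = yellow.
The 3 variables slot 1, slot 4, slot 7 are confined to {black, grey, orange}, which locks those values in; drop them from slot 3, slot 5, slot 8.
slot 3 must be blue (only option left). Remove blue from slot 8.
No further eliminations apply; slot 5 can still be any of pink, teal.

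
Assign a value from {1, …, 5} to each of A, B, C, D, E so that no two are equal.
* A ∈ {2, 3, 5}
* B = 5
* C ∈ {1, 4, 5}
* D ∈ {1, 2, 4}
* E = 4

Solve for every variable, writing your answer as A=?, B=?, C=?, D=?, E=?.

A=3, B=5, C=1, D=2, E=4

B's domain is down to {5}, so B = 5. Remove 5 from A, C.
E must be 4 (only option left). Strike 4 from C, D.
C must be 1 (only option left). So D can't be 1.
D's domain is down to {2}, so D = 2. Strike 2 from A.
A's domain is down to {3}, so A = 3.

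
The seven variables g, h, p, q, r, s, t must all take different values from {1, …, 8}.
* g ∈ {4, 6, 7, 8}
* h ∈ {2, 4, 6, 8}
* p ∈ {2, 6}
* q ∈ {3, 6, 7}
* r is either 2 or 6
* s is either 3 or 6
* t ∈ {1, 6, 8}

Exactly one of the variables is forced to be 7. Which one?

q

The 7 variables together cover exactly {1, 2, 3, 4, 6, 7, 8} — 7 values for 7 variables — and 1 appears only in t's list, so t = 1.
The 2 variables p and r are confined to {2, 6}, which locks those values in; drop them from g, h, q, s.
s has just one choice, so s = 3. Remove 3 from q.
So 7 goes to q.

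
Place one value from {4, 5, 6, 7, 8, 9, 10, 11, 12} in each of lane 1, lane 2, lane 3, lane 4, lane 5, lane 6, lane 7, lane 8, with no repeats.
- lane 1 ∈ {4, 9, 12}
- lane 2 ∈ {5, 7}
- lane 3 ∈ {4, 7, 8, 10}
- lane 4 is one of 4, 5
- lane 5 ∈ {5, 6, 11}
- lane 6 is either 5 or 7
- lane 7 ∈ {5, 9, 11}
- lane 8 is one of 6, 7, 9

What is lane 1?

The 2 variables lane 2 and lane 6 are confined to {5, 7}, which locks those values in; drop them from lane 3, lane 4, lane 5, lane 7, lane 8.
lane 4 has just one choice, so lane 4 = 4. Eliminate 4 elsewhere: lane 1, lane 3.
lane 5, lane 7, lane 8 share exactly the 3 values {6, 9, 11}; by pigeonhole those values go to them, so strike 6, 9, 11 from lane 1.
So lane 1 = 12.

12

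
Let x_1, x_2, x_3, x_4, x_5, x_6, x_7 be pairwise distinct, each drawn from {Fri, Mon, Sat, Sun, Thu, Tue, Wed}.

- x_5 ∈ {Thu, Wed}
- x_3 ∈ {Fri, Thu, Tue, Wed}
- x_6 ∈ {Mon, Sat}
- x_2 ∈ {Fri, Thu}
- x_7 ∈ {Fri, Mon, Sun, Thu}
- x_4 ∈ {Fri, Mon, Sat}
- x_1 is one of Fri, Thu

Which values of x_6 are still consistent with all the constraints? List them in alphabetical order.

The 7 variables draw from only 7 values {Fri, Mon, Sat, Sun, Thu, Tue, Wed}, so each is used; only x_7 can be Sun, hence x_7 = Sun.
The 6 still-open variables together cover exactly {Fri, Mon, Sat, Thu, Tue, Wed} — 6 values for 6 variables — and Tue appears only in x_3's list, so x_3 = Tue.
The 5 still-open variables together cover exactly {Fri, Mon, Sat, Thu, Wed} — 5 values for 5 variables — and Wed appears only in x_5's list, so x_5 = Wed.
x_1 and x_2 between them cover only {Fri, Thu} — a naked pair. Remove those values from x_4.
No further eliminations apply; x_6 can still be any of Mon, Sat.

Mon, Sat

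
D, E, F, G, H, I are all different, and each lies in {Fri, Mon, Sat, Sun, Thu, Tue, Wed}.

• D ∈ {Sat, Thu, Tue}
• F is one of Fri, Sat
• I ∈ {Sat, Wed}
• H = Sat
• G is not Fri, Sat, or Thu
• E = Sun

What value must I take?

Wed

E's domain is down to {Sun}, so E = Sun. Remove Sun from G.
H must be Sat (only option left). Remove Sat from D, F, I.
So I = Wed.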